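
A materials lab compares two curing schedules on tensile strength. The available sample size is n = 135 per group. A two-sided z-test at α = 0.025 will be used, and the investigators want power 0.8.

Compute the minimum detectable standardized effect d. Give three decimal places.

Required noncentrality: δ = z_{0.0125} + z_{0.20} = 2.241 + 0.842 = 3.083.
(The second rejection-region term Φ(−δ − z_{α/2}) is negligible and dropped.)
δ = d·√(n/2) ⇒ d = δ/√(n/2) = 3.083/√(135/2) = 0.3753.

d ≈ 0.375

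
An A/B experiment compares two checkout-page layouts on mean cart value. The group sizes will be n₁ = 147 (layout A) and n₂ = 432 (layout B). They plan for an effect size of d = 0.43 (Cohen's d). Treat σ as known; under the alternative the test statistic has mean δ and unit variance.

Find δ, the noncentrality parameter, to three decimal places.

δ ≈ 4.503

δ = d / √(1/n₁ + 1/n₂) = 0.43 / √(1/147 + 1/432) = 4.5033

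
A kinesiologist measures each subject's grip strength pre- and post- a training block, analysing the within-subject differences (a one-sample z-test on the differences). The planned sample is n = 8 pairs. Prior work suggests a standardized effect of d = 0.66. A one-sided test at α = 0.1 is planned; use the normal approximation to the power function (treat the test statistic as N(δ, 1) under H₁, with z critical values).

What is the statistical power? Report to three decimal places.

Noncentrality parameter: δ = d·√n = 0.66 × √8 = 1.8668
Critical value for a one-sided test at α = 0.1: z_α = 1.282.
Power = P(Z > 1.282 − δ) = Φ(0.585) = 0.7208.

Power ≈ 0.721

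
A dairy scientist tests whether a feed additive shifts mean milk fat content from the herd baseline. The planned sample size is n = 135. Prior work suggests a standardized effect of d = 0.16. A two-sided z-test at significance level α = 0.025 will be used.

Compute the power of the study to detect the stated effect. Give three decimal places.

Power ≈ 0.351

Noncentrality parameter: δ = d·√n = 0.16 × √135 = 1.8590
Two-sided α = 0.025 → critical value z_{0.0125} = 2.241.
Power = Φ(δ − 2.241) + Φ(−δ − 2.241) = Φ(-0.382) + Φ(-4.100) = 0.3511 + 0.0000 = 0.3511.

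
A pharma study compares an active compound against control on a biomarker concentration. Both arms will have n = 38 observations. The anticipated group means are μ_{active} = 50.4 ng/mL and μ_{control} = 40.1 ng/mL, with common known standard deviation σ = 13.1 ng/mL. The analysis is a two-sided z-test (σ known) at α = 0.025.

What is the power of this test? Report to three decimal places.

Power ≈ 0.882

Standardized effect: d = |μ_{active} − μ_{control}| / σ = |50.4 − 40.1| / 13.1 = 0.7863
Noncentrality parameter: λ = d·√(n/2) = 0.7863 × √(38/2) = 3.4272
Two-sided α = 0.025 → critical value z_{0.0125} = 2.241.
Power = Φ(λ − 2.241) + Φ(−λ − 2.241) = Φ(1.186) + Φ(-5.669) = 0.8822 + 0.0000 = 0.8822.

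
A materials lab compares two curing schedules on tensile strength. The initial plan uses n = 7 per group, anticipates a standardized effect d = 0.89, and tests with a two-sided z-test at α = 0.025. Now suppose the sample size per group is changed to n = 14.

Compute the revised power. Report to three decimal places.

Power ≈ 0.545

With n = 14 per group: δ = d·√(n/2) = 0.89 × √(14/2) = 2.3547. Critical value z_{0.0125} = 2.241.
Revised power = Φ(δ − 2.241) + Φ(−δ − 2.241) = Φ(0.113) + Φ(-4.596) = 0.5451 + 0.0000 = 0.5451.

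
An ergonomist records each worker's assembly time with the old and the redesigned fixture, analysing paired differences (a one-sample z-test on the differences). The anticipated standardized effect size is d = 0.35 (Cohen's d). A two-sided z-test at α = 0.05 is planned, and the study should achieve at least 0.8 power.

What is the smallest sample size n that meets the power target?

n = 65

For power 0.8 need Φ(δ − z_{0.025}) = 0.8, so δ = z_{0.025} + z_{0.20} = 1.960 + 0.842 = 2.802.
(Ignoring the negligible lower-tail rejection probability gives the usual closed-form inversion.)
δ = d·√n ⇒ n = (δ/d)² = (2.802 / 0.35)² = 64.07.
Rounding up, n = 65.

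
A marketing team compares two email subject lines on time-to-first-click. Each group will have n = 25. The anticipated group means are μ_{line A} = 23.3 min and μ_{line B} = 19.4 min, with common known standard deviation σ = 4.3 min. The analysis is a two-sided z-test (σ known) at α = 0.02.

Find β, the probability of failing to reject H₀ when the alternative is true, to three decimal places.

Standardized effect: d = |μ_{line A} − μ_{line B}| / σ = |23.3 − 19.4| / 4.3 = 0.9070
Noncentrality parameter: δ = d·√(n/2) = 0.9070 × √(25/2) = 3.2066
Two-sided α = 0.02 → critical value z_{0.01} = 2.326.
Power = Φ(δ − 2.326) + Φ(−δ − 2.326) = Φ(0.880) + Φ(-5.533) = 0.8107 + 0.0000 = 0.8107.
Type II error: β = 1 − power = 1 − 0.8107 = 0.1893.

β ≈ 0.189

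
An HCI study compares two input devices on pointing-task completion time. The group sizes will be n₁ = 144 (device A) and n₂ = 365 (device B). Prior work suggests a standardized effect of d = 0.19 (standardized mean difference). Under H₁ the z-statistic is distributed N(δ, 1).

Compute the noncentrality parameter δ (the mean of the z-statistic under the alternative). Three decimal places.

δ ≈ 1.931

δ = d / √(1/n₁ + 1/n₂) = 0.19 / √(1/144 + 1/365) = 1.9307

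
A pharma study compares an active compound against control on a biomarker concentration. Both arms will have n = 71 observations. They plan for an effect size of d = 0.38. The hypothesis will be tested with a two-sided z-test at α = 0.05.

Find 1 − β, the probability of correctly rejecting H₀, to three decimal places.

Power ≈ 0.620

Noncentrality parameter: δ = d·√(n/2) = 0.38 × √(71/2) = 2.2641
Two-sided α = 0.05 → critical value z_{0.025} = 1.960.
Power = Φ(δ − 1.960) + Φ(−δ − 1.960) = Φ(0.304) + Φ(-4.224) = 0.6195 + 0.0000 = 0.6195.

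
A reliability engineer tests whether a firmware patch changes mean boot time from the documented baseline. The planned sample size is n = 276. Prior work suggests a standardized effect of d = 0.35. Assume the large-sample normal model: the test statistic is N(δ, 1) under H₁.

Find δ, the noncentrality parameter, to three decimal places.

δ = d·√n = 0.35 × √276 = 5.8146

δ ≈ 5.815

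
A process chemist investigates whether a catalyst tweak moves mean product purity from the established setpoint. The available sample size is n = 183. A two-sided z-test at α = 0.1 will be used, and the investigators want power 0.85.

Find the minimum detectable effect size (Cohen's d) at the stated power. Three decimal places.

Need Φ(δ − 1.645) = 0.85, so δ = 1.645 + 1.036 = 2.681.
(Lower-tail contribution to power is negligible for δ > 0.)
δ = d·√n ⇒ d = δ/√n = 2.681/√183 = 0.1982.

d ≈ 0.198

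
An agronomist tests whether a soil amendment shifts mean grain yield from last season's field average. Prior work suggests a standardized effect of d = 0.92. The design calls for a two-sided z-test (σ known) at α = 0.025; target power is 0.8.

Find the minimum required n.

n = 12

Set Φ(δ − 2.241) = 0.8; then δ − 2.241 = Φ⁻¹(0.8) = 0.842, giving δ = 3.083.
(The Φ(−δ − z_{α/2}) term is vanishingly small for δ > 0 and is dropped in the standard sample-size formula.)
δ = d·√n ⇒ n = (δ/d)² = (3.083 / 0.92)² = 11.23.
Rounding up, n = 12.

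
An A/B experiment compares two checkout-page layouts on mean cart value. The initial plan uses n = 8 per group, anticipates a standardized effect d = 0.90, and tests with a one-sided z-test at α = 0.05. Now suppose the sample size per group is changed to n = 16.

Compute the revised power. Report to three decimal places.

With n = 16 per group: δ = d·√(n/2) = 0.90 × √(16/2) = 2.5456. Critical value z_{0.05} = 1.645.
Revised power = Φ(δ − 1.645) = Φ(0.901) = 0.8161.

Power ≈ 0.816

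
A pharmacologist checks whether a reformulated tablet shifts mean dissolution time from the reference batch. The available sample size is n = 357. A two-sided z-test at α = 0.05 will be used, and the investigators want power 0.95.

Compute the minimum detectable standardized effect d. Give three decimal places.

d ≈ 0.191

Need Φ(δ − 1.960) = 0.95, so δ = 1.960 + 1.645 = 3.605.
(The second rejection-region term Φ(−δ − z_{α/2}) is negligible and dropped.)
δ = d·√n ⇒ d = δ/√n = 3.605/√357 = 0.1908.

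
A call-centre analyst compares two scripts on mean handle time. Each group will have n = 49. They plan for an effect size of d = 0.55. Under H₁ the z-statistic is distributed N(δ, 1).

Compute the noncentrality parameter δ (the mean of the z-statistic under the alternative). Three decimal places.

δ = d·√(n/2) = 0.55 × √(49/2) = 2.7224

δ ≈ 2.722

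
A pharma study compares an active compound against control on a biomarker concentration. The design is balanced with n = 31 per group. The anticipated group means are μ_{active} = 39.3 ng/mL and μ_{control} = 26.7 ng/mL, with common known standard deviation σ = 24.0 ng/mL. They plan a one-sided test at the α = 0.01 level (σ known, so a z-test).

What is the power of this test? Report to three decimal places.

Standardized effect: d = |μ_{active} − μ_{control}| / σ = |39.3 − 26.7| / 24.0 = 0.5250
Noncentrality parameter: δ = d·√(n/2) = 0.5250 × √(31/2) = 2.0669
One-sided α = 0.01 → critical value z_{0.01} = 2.326.
Power = Φ(δ − 2.326) = Φ(-0.259) = 0.3977.

Power ≈ 0.398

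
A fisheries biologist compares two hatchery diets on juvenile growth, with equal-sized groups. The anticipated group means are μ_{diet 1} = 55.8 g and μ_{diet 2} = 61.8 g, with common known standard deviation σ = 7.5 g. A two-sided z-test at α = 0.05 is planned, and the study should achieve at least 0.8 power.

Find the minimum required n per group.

n = 25 per group

Standardized effect: d = |μ_{diet 1} − μ_{diet 2}| / σ = |55.8 − 61.8| / 7.5 = 0.8000
For power 0.8 need Φ(δ − z_{0.025}) = 0.8, so δ = z_{0.025} + z_{0.20} = 1.960 + 0.842 = 2.802.
(For δ > 0 the lower-tail rejection region contributes negligibly to power, so the one-term inversion is standard.)
δ = d·√(n/2) ⇒ n = 2(δ/d)² = 2 × (2.802 / 0.8000)² = 24.53.
Round up to the next whole unit.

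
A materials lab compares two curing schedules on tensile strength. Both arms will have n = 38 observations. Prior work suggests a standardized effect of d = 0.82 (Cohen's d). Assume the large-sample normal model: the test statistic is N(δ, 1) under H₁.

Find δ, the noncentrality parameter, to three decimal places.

δ ≈ 3.574

δ = d·√(n/2) = 0.82 × √(38/2) = 3.5743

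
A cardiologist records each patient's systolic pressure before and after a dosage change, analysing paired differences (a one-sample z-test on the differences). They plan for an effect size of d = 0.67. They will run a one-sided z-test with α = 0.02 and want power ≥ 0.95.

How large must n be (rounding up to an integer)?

Set Φ(δ − 2.054) = 0.95; then δ − 2.054 = Φ⁻¹(0.95) = 1.645, giving δ = 3.699.
δ = d·√n ⇒ n = (δ/d)² = (3.699 / 0.67)² = 30.47.
Round up to the next whole unit.

n = 31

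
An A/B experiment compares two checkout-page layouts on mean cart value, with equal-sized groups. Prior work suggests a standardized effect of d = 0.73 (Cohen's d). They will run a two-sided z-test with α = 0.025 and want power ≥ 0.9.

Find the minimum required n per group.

For power 0.9 need Φ(δ − z_{0.0125}) = 0.9, so δ = z_{0.0125} + z_{0.10} = 2.241 + 1.282 = 3.523.
(Ignoring the negligible lower-tail rejection probability gives the usual closed-form inversion.)
δ = d·√(n/2) ⇒ n = 2(δ/d)² = 2 × (3.523 / 0.73)² = 46.58.
Rounding up, n = 47 per group.

n = 47 per group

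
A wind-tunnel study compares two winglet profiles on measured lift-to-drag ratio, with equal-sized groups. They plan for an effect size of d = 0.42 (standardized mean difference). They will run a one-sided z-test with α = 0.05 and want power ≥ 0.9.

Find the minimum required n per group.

n = 98 per group

Set Φ(δ − 1.645) = 0.9; then δ − 1.645 = Φ⁻¹(0.9) = 1.282, giving δ = 2.926.
δ = d·√(n/2) ⇒ n = 2(δ/d)² = 2 × (2.926 / 0.42)² = 97.10.
Rounding up, n = 98 per group.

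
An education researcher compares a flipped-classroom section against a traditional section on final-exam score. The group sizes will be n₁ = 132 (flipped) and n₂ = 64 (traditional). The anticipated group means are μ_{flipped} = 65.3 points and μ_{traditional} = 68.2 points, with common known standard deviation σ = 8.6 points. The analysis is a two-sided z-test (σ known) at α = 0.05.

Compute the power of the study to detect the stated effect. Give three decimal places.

Power ≈ 0.600

Standardized effect: d = |μ_{flipped} − μ_{traditional}| / σ = |65.3 − 68.2| / 8.6 = 0.3372
Noncentrality parameter: δ = d / √(1/n₁ + 1/n₂) = 0.3372 / √(1/132 + 1/64) = 2.2139
Critical value for a two-sided test at α = 0.05: z_{α/2} = 1.960.
Power = Φ(δ − 1.960) + Φ(−δ − 1.960) = Φ(0.254) + Φ(-4.174) = 0.6002 + 0.0000 = 0.6002.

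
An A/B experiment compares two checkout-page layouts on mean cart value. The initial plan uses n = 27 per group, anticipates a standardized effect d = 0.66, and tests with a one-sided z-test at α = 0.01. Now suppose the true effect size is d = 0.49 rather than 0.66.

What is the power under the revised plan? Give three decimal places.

With d = 0.49: δ = d·√(n/2) = 0.49 × √(27/2) = 1.8004. Critical value z_{0.01} = 2.326.
Revised power = P(Z > 2.326 − δ) = Φ(-0.526) = 0.2995.

Power ≈ 0.299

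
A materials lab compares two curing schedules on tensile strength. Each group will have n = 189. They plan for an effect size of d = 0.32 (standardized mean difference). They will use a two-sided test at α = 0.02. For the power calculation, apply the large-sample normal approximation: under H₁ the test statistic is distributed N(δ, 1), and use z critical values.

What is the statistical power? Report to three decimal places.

Power ≈ 0.784

Noncentrality parameter: δ = d·√(n/2) = 0.32 × √(189/2) = 3.1108
Two-sided α = 0.02 → critical value z_{0.01} = 2.326.
Power = Φ(δ − 2.326) + Φ(−δ − 2.326) = Φ(0.784) + Φ(-5.437) = 0.7836 + 0.0000 = 0.7836.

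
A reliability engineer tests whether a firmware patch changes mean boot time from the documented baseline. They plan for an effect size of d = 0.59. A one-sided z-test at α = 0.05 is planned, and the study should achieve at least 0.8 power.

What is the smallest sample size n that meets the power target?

n = 18

Set Φ(δ − 1.645) = 0.8; then δ − 1.645 = Φ⁻¹(0.8) = 0.842, giving δ = 2.486.
δ = d·√n ⇒ n = (δ/d)² = (2.486 / 0.59)² = 17.76.
Rounding up, n = 18.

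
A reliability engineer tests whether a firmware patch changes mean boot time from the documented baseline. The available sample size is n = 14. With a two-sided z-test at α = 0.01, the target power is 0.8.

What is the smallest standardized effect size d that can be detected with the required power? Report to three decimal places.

d ≈ 0.913

Required noncentrality: δ = z_{0.005} + z_{0.20} = 2.576 + 0.842 = 3.417.
(The second rejection-region term Φ(−δ − z_{α/2}) is negligible and dropped.)
δ = d·√n ⇒ d = δ/√n = 3.417/√14 = 0.9134.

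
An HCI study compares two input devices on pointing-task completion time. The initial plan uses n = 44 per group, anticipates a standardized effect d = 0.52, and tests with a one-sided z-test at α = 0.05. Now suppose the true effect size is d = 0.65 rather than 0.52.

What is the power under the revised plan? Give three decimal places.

With d = 0.65: δ = d·√(n/2) = 0.65 × √(44/2) = 3.0488. Critical value z_{0.05} = 1.645.
Revised power = P(Z > 1.645 − δ) = Φ(1.404) = 0.9198.

Power ≈ 0.920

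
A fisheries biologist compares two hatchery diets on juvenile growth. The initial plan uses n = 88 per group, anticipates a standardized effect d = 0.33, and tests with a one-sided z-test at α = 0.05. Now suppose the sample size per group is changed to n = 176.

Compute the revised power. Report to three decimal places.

Power ≈ 0.927

With n = 176 per group: δ = d·√(n/2) = 0.33 × √(176/2) = 3.0957. Critical value z_{0.05} = 1.645.
Revised power = Φ(δ − 1.645) = Φ(1.451) = 0.9266.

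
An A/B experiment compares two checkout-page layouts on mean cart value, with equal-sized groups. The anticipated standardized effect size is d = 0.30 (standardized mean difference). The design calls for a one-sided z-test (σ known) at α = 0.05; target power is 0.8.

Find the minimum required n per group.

n = 138 per group

Set Φ(δ − 1.645) = 0.8; then δ − 1.645 = Φ⁻¹(0.8) = 0.842, giving δ = 2.486.
δ = d·√(n/2) ⇒ n = 2(δ/d)² = 2 × (2.486 / 0.30)² = 137.39.
Round up to the next whole unit.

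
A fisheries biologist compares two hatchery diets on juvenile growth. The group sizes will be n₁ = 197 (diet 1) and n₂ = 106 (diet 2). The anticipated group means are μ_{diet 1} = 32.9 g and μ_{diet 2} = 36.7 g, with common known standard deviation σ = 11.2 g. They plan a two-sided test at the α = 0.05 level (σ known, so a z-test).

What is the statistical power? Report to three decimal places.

Power ≈ 0.804

Standardized effect: d = |μ_{diet 1} − μ_{diet 2}| / σ = |32.9 − 36.7| / 11.2 = 0.3393
Noncentrality parameter: δ = d / √(1/n₁ + 1/n₂) = 0.3393 / √(1/197 + 1/106) = 2.8166
Critical value for a two-sided test at α = 0.05: z_{α/2} = 1.960.
Power = Φ(δ − 1.960) + Φ(−δ − 1.960) = Φ(0.857) + Φ(-4.777) = 0.8042 + 0.0000 = 0.8042.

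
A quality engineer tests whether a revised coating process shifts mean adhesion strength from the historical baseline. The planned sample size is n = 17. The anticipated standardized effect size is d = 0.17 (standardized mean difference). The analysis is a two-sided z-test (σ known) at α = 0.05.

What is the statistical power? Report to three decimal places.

Noncentrality parameter: δ = d·√n = 0.17 × √17 = 0.7009
Critical value for a two-sided test at α = 0.05: z_{α/2} = 1.960.
Power = Φ(δ − 1.960) + Φ(−δ − 1.960) = Φ(-1.259) + Φ(-2.661) = 0.1040 + 0.0039 = 0.1079.

Power ≈ 0.108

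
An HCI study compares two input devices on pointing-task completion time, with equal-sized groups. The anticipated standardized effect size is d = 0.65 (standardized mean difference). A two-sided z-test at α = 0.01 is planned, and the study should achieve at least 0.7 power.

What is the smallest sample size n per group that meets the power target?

n = 46 per group

Set Φ(δ − 2.576) = 0.7; then δ − 2.576 = Φ⁻¹(0.7) = 0.524, giving δ = 3.100.
(The Φ(−δ − z_{α/2}) term is vanishingly small for δ > 0 and is dropped in the standard sample-size formula.)
δ = d·√(n/2) ⇒ n = 2(δ/d)² = 2 × (3.100 / 0.65)² = 45.50.
Rounding up, n = 46 per group.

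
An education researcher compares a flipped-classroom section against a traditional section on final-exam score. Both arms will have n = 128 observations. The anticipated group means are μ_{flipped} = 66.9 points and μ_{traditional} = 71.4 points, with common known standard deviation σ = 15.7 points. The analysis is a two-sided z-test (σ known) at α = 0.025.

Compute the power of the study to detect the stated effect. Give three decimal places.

Power ≈ 0.521

Standardized effect: d = |μ_{flipped} − μ_{traditional}| / σ = |66.9 − 71.4| / 15.7 = 0.2866
Noncentrality parameter: λ = d·√(n/2) = 0.2866 × √(128/2) = 2.2930
Two-sided α = 0.025 → critical value z_{0.0125} = 2.241.
Power = Φ(λ − 2.241) + Φ(−λ − 2.241) = Φ(0.052) + Φ(-4.534) = 0.5206 + 0.0000 = 0.5206.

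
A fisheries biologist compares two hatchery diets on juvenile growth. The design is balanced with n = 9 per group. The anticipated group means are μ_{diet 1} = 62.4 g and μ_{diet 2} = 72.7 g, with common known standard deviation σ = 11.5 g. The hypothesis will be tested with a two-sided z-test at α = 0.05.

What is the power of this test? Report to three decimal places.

Power ≈ 0.476

Standardized effect: d = |μ_{diet 1} − μ_{diet 2}| / σ = |62.4 − 72.7| / 11.5 = 0.8957
Noncentrality parameter: δ = d·√(n/2) = 0.8957 × √(9/2) = 1.9000
Two-sided α = 0.05 → critical value z_{0.025} = 1.960.
Power = Φ(δ − 1.960) + Φ(−δ − 1.960) = Φ(-0.060) + Φ(-3.860) = 0.4761 + 0.0001 = 0.4761.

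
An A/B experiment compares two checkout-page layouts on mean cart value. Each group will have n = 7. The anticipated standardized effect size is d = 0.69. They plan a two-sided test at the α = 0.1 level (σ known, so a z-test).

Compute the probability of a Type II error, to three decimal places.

Noncentrality parameter: δ = d·√(n/2) = 0.69 × √(7/2) = 1.2909
Critical value for a two-sided test at α = 0.1: z_{α/2} = 1.645.
Power = Φ(δ − 1.645) + Φ(−δ − 1.645) = Φ(-0.354) + Φ(-2.936) = 0.3617 + 0.0017 = 0.3633.
Type II error: β = 1 − power = 1 − 0.3633 = 0.6367.

β ≈ 0.637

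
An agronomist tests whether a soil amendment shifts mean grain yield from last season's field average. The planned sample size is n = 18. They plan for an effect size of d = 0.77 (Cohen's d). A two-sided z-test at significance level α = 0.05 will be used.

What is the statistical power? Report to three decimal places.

Power ≈ 0.904

Noncentrality parameter: δ = d·√n = 0.77 × √18 = 3.2668
Two-sided α = 0.05 → critical value z_{0.025} = 1.960.
Power = Φ(δ − 1.960) + Φ(−δ − 1.960) = Φ(1.307) + Φ(-5.227) = 0.9044 + 0.0000 = 0.9044.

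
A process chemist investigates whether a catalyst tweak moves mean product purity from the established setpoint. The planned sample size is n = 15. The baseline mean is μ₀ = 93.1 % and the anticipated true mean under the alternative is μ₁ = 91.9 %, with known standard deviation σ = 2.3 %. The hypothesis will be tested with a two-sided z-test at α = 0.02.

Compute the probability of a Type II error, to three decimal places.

Standardized effect: d = |μ₁ − μ₀| / σ = |91.9 − 93.1| / 2.3 = 0.5217
Noncentrality parameter: δ = d·√n = 0.5217 × √15 = 2.0207
Two-sided α = 0.02 → critical value z_{0.01} = 2.326.
Power = Φ(δ − 2.326) + Φ(−δ − 2.326) = Φ(-0.306) + Φ(-4.347) = 0.3799 + 0.0000 = 0.3799.
Type II error: β = 1 − power = 1 − 0.3799 = 0.6201.

β ≈ 0.620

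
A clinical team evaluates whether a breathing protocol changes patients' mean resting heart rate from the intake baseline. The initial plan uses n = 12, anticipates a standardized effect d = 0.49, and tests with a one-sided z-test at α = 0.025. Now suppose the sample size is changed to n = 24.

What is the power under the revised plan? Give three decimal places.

With n = 24: δ = d·√n = 0.49 × √24 = 2.4005. Critical value z_{0.025} = 1.960.
Revised power = P(Z > 1.960 − δ) = Φ(0.441) = 0.6702.

Power ≈ 0.670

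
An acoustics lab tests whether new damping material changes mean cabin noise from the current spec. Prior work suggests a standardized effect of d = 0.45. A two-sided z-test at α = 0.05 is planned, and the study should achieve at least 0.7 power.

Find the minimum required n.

Set Φ(δ − 1.960) = 0.7; then δ − 1.960 = Φ⁻¹(0.7) = 0.524, giving δ = 2.484.
(Ignoring the negligible lower-tail rejection probability gives the usual closed-form inversion.)
δ = d·√n ⇒ n = (δ/d)² = (2.484 / 0.45)² = 30.48.
Rounding up, n = 31.

n = 31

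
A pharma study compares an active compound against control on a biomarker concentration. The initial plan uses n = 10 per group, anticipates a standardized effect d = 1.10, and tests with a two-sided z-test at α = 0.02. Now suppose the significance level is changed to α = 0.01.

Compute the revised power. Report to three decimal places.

Power ≈ 0.454

δ = d·√(n/2) = 1.10 × √(10/2) = 2.4597 (unchanged). New critical value: z_{0.005} = 2.576.
Revised power = Φ(δ − 2.576) + Φ(−δ − 2.576) = Φ(-0.116) + Φ(-5.036) = 0.4538 + 0.0000 = 0.4538.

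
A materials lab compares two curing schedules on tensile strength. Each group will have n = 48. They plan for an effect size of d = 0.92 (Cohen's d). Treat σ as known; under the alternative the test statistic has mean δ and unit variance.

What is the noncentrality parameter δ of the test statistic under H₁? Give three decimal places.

The noncentrality parameter scales effect size by the design's sample-size factor: δ = d·√(n/2) = 0.92 × √(48/2) = 4.5071

δ ≈ 4.507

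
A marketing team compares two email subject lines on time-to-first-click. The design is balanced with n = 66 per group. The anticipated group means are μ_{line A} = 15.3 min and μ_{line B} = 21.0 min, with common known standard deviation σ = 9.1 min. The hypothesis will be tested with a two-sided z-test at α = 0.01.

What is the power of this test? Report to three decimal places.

Standardized effect: d = |μ_{line A} − μ_{line B}| / σ = |15.3 − 21.0| / 9.1 = 0.6264
Noncentrality parameter: δ = d·√(n/2) = 0.6264 × √(66/2) = 3.5982
Critical value for a two-sided test at α = 0.01: z_{α/2} = 2.576.
Power = Φ(δ − 2.576) + Φ(−δ − 2.576) = Φ(1.022) + Φ(-6.174) = 0.8467 + 0.0000 = 0.8467.

Power ≈ 0.847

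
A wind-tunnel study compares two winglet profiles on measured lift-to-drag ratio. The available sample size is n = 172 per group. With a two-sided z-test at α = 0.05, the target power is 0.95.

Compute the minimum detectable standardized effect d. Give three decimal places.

Required noncentrality: δ = z_{0.025} + z_{0.05} = 1.960 + 1.645 = 3.605.
(Lower-tail contribution to power is negligible for δ > 0.)
δ = d·√(n/2) ⇒ d = δ/√(n/2) = 3.605/√(172/2) = 0.3887.

d ≈ 0.389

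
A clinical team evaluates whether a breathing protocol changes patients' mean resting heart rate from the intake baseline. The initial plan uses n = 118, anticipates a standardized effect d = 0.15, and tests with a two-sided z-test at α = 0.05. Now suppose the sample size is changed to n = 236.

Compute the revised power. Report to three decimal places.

With n = 236: δ = d·√n = 0.15 × √236 = 2.3043. Critical value z_{0.025} = 1.960.
Revised power = Φ(δ − 1.960) + Φ(−δ − 1.960) = Φ(0.344) + Φ(-4.264) = 0.6347 + 0.0000 = 0.6347.

Power ≈ 0.635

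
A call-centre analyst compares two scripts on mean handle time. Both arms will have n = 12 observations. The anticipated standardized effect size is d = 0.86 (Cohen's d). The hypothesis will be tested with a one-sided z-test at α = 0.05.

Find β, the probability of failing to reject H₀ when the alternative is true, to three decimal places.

β ≈ 0.322

Noncentrality parameter: δ = d·√(n/2) = 0.86 × √(12/2) = 2.1066
Critical value for a one-sided test at α = 0.05: z_α = 1.645.
Power = Φ(δ − 1.645) = Φ(0.462) = 0.6779.
Type II error: β = 1 − power = 1 − 0.6779 = 0.3221.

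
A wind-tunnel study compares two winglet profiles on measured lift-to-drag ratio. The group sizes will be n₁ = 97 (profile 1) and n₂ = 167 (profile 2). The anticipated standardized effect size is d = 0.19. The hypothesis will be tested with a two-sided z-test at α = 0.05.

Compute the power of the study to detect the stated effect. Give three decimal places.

Power ≈ 0.319

Noncentrality parameter: δ = d / √(1/n₁ + 1/n₂) = 0.19 / √(1/97 + 1/167) = 1.4883
Critical value for a two-sided test at α = 0.05: z_{α/2} = 1.960.
Power = Φ(δ − 1.960) + Φ(−δ − 1.960) = Φ(-0.472) + Φ(-3.448) = 0.3186 + 0.0003 = 0.3189.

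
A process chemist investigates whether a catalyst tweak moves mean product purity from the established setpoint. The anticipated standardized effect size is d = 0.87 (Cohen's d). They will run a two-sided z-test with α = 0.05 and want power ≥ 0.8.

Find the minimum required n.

Set Φ(δ − 1.960) = 0.8; then δ − 1.960 = Φ⁻¹(0.8) = 0.842, giving δ = 2.802.
(The Φ(−δ − z_{α/2}) term is vanishingly small for δ > 0 and is dropped in the standard sample-size formula.)
δ = d·√n ⇒ n = (δ/d)² = (2.802 / 0.87)² = 10.37.
Rounding up, n = 11.

n = 11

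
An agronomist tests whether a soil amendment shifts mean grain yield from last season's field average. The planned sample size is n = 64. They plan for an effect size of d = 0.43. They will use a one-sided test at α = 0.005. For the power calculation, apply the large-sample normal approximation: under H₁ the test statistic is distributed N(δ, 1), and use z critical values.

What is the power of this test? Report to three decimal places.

Noncentrality parameter: δ = d·√n = 0.43 × √64 = 3.4400
One-sided α = 0.005 → critical value z_{0.005} = 2.576.
Power = P(Z > 2.576 − δ) = Φ(0.864) = 0.8063.

Power ≈ 0.806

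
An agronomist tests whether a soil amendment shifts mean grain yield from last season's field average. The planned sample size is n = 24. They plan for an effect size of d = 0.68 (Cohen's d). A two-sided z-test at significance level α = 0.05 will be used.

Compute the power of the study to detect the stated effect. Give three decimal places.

Power ≈ 0.915

Noncentrality parameter: δ = d·√n = 0.68 × √24 = 3.3313
Two-sided α = 0.05 → critical value z_{0.025} = 1.960.
Power = Φ(δ − 1.960) + Φ(−δ − 1.960) = Φ(1.371) + Φ(-5.291) = 0.9149 + 0.0000 = 0.9149.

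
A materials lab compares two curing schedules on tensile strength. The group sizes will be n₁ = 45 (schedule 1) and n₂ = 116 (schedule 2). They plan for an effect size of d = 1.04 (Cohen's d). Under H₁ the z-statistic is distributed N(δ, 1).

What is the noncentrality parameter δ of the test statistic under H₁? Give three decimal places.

δ = d / √(1/n₁ + 1/n₂) = 1.04 / √(1/45 + 1/116) = 5.9218

δ ≈ 5.922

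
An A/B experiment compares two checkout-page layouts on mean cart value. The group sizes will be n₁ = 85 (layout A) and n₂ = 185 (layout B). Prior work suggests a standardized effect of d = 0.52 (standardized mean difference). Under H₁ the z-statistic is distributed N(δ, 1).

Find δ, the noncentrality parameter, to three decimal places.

δ = d / √(1/n₁ + 1/n₂) = 0.52 / √(1/85 + 1/185) = 3.9684

δ ≈ 3.968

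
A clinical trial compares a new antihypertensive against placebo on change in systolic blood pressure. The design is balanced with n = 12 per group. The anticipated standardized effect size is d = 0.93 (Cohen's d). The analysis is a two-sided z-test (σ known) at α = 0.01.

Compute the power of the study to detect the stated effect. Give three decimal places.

Noncentrality parameter: δ = d·√(n/2) = 0.93 × √(12/2) = 2.2780
Critical value for a two-sided test at α = 0.01: z_{α/2} = 2.576.
Power = Φ(δ − 2.576) + Φ(−δ − 2.576) = Φ(-0.298) + Φ(-4.854) = 0.3829 + 0.0000 = 0.3829.

Power ≈ 0.383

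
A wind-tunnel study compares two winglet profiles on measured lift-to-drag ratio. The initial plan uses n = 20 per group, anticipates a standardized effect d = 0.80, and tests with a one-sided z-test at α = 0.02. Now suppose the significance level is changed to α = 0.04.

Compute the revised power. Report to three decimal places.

δ = d·√(n/2) = 0.80 × √(20/2) = 2.5298 (unchanged). New critical value: z_{0.04} = 1.751.
Revised power = Φ(δ − 1.751) = Φ(0.779) = 0.7821.

Power ≈ 0.782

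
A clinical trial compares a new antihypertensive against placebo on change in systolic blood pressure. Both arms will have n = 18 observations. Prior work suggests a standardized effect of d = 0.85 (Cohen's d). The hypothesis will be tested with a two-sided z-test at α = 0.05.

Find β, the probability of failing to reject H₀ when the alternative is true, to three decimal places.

Noncentrality parameter: δ = d·√(n/2) = 0.85 × √(18/2) = 2.5500
Critical value for a two-sided test at α = 0.05: z_{α/2} = 1.960.
Power = Φ(δ − 1.960) + Φ(−δ − 1.960) = Φ(0.590) + Φ(-4.510) = 0.7224 + 0.0000 = 0.7224.
Type II error: β = 1 − power = 1 − 0.7224 = 0.2776.

β ≈ 0.278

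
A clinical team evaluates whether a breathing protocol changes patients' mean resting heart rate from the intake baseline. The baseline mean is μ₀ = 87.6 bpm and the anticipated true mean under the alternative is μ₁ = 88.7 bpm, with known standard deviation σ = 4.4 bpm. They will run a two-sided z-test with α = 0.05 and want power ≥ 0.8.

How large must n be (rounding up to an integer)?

Standardized effect: d = |μ₁ − μ₀| / σ = |88.7 − 87.6| / 4.4 = 0.2500
For power 0.8 need Φ(δ − z_{0.025}) = 0.8, so δ = z_{0.025} + z_{0.20} = 1.960 + 0.842 = 2.802.
(The Φ(−δ − z_{α/2}) term is vanishingly small for δ > 0 and is dropped in the standard sample-size formula.)
δ = d·√n ⇒ n = (δ/d)² = (2.802 / 0.2500)² = 125.58.
Rounding up, n = 126.

n = 126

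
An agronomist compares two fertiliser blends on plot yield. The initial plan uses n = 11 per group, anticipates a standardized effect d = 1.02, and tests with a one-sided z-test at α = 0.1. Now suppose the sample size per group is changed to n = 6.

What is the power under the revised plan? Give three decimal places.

With n = 6 per group: δ = d·√(n/2) = 1.02 × √(6/2) = 1.7667. Critical value z_{0.1} = 1.282.
Revised power = P(Z > 1.282 − δ) = Φ(0.485) = 0.6862.

Power ≈ 0.686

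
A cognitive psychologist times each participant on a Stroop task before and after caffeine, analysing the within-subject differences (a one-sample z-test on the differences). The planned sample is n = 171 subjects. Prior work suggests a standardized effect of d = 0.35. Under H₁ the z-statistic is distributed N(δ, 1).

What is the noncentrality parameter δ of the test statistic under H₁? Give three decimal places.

δ ≈ 4.577

δ = d·√n = 0.35 × √171 = 4.5768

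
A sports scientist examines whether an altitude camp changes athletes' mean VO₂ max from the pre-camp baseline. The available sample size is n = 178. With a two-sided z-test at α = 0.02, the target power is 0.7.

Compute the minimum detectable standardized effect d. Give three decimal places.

d ≈ 0.214

Need Φ(δ − 2.326) = 0.7, so δ = 2.326 + 0.524 = 2.851.
(The second rejection-region term Φ(−δ − z_{α/2}) is negligible and dropped.)
δ = d·√n ⇒ d = δ/√n = 2.851/√178 = 0.2137.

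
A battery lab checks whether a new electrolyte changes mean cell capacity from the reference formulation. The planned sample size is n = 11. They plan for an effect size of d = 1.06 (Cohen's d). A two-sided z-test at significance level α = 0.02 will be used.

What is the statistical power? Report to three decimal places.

Power ≈ 0.883

Noncentrality parameter: δ = d·√n = 1.06 × √11 = 3.5156
Two-sided α = 0.02 → critical value z_{0.01} = 2.326.
Power = Φ(δ − 2.326) + Φ(−δ − 2.326) = Φ(1.189) + Φ(-5.842) = 0.8828 + 0.0000 = 0.8828.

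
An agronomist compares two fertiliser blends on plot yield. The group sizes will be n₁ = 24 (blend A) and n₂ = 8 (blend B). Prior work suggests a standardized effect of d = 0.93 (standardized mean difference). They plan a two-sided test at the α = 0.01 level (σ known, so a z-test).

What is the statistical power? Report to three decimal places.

Power ≈ 0.383

Noncentrality parameter: δ = d / √(1/n₁ + 1/n₂) = 0.93 / √(1/24 + 1/8) = 2.2780
Critical value for a two-sided test at α = 0.01: z_{α/2} = 2.576.
Power = Φ(δ − 2.576) + Φ(−δ − 2.576) = Φ(-0.298) + Φ(-4.854) = 0.3829 + 0.0000 = 0.3829.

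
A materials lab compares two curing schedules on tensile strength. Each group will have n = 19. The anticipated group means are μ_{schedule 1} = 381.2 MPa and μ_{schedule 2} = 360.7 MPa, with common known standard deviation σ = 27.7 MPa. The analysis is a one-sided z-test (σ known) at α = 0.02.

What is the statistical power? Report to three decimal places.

Power ≈ 0.590

Standardized effect: d = |μ_{schedule 1} − μ_{schedule 2}| / σ = |381.2 − 360.7| / 27.7 = 0.7401
Noncentrality parameter: δ = d·√(n/2) = 0.7401 × √(19/2) = 2.2811
One-sided α = 0.02 → critical value z_{0.02} = 2.054.
Power = P(Z > 2.054 − δ) = Φ(0.227) = 0.5899.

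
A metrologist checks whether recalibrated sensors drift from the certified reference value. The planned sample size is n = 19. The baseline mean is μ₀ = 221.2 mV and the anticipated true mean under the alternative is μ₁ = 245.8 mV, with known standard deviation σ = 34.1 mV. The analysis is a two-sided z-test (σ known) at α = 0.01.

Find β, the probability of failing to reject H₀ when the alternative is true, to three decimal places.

β ≈ 0.285

Standardized effect: d = |μ₁ − μ₀| / σ = |245.8 − 221.2| / 34.1 = 0.7214
Noncentrality parameter: δ = d·√n = 0.7214 × √19 = 3.1445
Critical value for a two-sided test at α = 0.01: z_{α/2} = 2.576.
Power = Φ(δ − 2.576) + Φ(−δ − 2.576) = Φ(0.569) + Φ(-5.720) = 0.7152 + 0.0000 = 0.7152.
Type II error: β = 1 − power = 1 − 0.7152 = 0.2848.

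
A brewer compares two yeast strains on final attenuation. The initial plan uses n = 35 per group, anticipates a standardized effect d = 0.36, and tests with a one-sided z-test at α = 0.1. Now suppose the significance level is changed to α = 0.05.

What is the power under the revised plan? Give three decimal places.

Power ≈ 0.445

δ = d·√(n/2) = 0.36 × √(35/2) = 1.5060 (unchanged). New critical value: z_{0.05} = 1.645.
Revised power = P(Z > 1.645 − δ) = Φ(-0.139) = 0.4448.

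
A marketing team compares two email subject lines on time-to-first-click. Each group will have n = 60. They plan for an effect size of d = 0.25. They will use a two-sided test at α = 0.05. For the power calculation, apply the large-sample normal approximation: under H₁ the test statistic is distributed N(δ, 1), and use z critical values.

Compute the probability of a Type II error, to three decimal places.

Noncentrality parameter: δ = d·√(n/2) = 0.25 × √(60/2) = 1.3693
Critical value for a two-sided test at α = 0.05: z_{α/2} = 1.960.
Power = Φ(δ − 1.960) + Φ(−δ − 1.960) = Φ(-0.591) + Φ(-3.329) = 0.2774 + 0.0004 = 0.2778.
Type II error: β = 1 − power = 1 − 0.2778 = 0.7222.

β ≈ 0.722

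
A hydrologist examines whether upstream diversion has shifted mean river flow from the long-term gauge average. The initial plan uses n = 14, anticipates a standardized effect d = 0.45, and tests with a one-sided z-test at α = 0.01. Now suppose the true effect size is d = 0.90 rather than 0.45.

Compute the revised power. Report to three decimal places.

Power ≈ 0.851

With d = 0.90: δ = d·√n = 0.90 × √14 = 3.3675. Critical value z_{0.01} = 2.326.
Revised power = Φ(δ − 2.326) = Φ(1.041) = 0.8511.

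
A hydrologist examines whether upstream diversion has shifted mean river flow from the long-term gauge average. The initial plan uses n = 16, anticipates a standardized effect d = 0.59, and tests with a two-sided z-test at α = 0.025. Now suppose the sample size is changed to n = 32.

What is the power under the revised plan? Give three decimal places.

With n = 32: δ = d·√n = 0.59 × √32 = 3.3375. Critical value z_{0.0125} = 2.241.
Revised power = Φ(δ − 2.241) + Φ(−δ − 2.241) = Φ(1.096) + Φ(-5.579) = 0.8635 + 0.0000 = 0.8635.

Power ≈ 0.863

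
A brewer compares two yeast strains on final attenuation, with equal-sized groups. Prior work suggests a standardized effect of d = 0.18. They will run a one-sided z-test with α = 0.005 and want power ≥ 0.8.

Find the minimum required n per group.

n = 721 per group

Set Φ(δ − 2.576) = 0.8; then δ − 2.576 = Φ⁻¹(0.8) = 0.842, giving δ = 3.417.
δ = d·√(n/2) ⇒ n = 2(δ/d)² = 2 × (3.417 / 0.18)² = 720.92.
Rounding up, n = 721 per group.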